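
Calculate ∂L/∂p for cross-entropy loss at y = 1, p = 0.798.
∂L/∂p = -1.253

∂L/∂p = -y/p + (1-y)/(1-p) = -1/0.798 + 0 = -1.253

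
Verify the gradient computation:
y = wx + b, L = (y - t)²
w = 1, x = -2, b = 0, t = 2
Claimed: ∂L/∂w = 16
Correct

y = (1)(-2) + 0 = -2
∂L/∂y = 2(y - t) = 2(-2 - 2) = -8
∂y/∂w = x = -2
∂L/∂w = -8 × -2 = 16

Claimed value: 16
Correct: The correct gradient is 16.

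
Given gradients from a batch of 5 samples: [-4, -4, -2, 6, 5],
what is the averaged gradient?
Average gradient = 0.2

Average = (1/5)(-4 + -4 + -2 + 6 + 5) = 1/5 = 0.2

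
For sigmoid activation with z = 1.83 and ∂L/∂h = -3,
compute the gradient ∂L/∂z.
∂L/∂z = -0.3574

σ(1.83) = 0.8618
σ'(1.83) = σ(1.83)(1 - σ(1.83)) = 0.8618 × 0.1382 = 0.1191
∂L/∂z = ∂L/∂h · σ'(z) = -3 × 0.1191 = -0.3574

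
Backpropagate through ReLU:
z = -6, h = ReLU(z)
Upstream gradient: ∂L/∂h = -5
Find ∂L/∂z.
∂L/∂z = 0

h = ReLU(-6) = 0
Since z < 0: ∂h/∂z = 0
∂L/∂z = ∂L/∂h · ∂h/∂z = -5 × 0 = 0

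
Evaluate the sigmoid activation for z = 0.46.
0.613

sigmoid(0.46) = 1/(1 + e^(-0.46)) = 1/(1 + 0.6313) = 0.613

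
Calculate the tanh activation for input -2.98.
-0.9949

tanh(-2.98) = (e^(-2.98) - e^(2.98))/(e^(-2.98) + e^(2.98)) = -0.9949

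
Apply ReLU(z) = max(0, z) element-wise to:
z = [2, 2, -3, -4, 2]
h = [2, 2, 0, 0, 2]

ReLU applied element-wise: max(0,2)=2, max(0,2)=2, max(0,-3)=0, max(0,-4)=0, max(0,2)=2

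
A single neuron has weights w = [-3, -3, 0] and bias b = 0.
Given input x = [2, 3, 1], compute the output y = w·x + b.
y = -15

y = (-3)(2) + (-3)(3) + (0)(1) + 0 = -15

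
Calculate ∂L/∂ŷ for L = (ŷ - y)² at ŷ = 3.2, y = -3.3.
∂L/∂ŷ = 13.0

∂L/∂ŷ = 2(ŷ - y) = 2(3.2 - -3.3) = 2(6.5) = 13.0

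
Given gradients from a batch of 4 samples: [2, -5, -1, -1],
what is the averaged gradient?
Average gradient = -1.25

Average = (1/4)(2 + -5 + -1 + -1) = -5/4 = -1.25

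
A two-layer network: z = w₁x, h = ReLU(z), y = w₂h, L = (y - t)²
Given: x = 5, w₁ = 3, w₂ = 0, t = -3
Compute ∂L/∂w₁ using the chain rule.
∂L/∂w₁ = 0

Forward pass:
z = w₁x = 3×5 = 15
h = ReLU(15) = 15
y = w₂h = 0×15 = 0

Backward pass:
∂L/∂y = 2(y - t) = 2(0 - -3) = 6
∂y/∂h = w₂ = 0
∂h/∂z = 1 (ReLU derivative)
∂z/∂w₁ = x = 5

∂L/∂w₁ = 6 × 0 × 1 × 5 = 0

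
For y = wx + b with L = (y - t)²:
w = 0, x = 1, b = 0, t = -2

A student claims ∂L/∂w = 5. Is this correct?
Incorrect

y = (0)(1) + 0 = 0
∂L/∂y = 2(y - t) = 2(0 - -2) = 4
∂y/∂w = x = 1
∂L/∂w = 4 × 1 = 4

Claimed value: 5
Incorrect: The correct gradient is 4.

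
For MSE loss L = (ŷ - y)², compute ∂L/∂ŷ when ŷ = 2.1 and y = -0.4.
∂L/∂ŷ = 5.0

∂L/∂ŷ = 2(ŷ - y) = 2(2.1 - -0.4) = 2(2.5) = 5.0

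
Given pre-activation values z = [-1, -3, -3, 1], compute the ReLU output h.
h = [0, 0, 0, 1]

ReLU applied element-wise: max(0,-1)=0, max(0,-3)=0, max(0,-3)=0, max(0,1)=1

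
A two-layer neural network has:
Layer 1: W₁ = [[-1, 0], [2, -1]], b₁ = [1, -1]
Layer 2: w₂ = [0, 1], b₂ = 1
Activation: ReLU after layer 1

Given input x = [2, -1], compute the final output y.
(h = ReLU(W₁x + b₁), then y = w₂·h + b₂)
y = 5

Layer 1 pre-activation: z₁ = [-1, 4]
After ReLU: h = [0, 4]
Layer 2 output: y = 0×0 + 1×4 + 1 = 5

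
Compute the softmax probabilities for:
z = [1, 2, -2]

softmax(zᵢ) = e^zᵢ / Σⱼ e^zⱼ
p = [0.2654, 0.7214, 0.0132]

exp(z) = [2.718, 7.389, 0.1353]
Sum = 10.24
p = [0.2654, 0.7214, 0.0132]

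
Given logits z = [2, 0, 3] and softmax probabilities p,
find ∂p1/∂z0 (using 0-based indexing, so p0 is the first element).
∂p1/∂z0 = -0.009113

p = softmax(z) = [0.2595, 0.03512, 0.7054]
p1 = 0.03512, p0 = 0.2595

∂p1/∂z0 = -p1 × p0 = -0.03512 × 0.2595 = -0.009113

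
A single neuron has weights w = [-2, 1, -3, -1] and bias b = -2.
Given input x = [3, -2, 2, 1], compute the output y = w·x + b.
y = -17

y = (-2)(3) + (1)(-2) + (-3)(2) + (-1)(1) + -2 = -17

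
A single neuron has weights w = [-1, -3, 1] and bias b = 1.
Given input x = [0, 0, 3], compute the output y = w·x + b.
y = 4

y = (-1)(0) + (-3)(0) + (1)(3) + 1 = 4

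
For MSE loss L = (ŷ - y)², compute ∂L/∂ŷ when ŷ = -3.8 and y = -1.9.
∂L/∂ŷ = -3.8

∂L/∂ŷ = 2(ŷ - y) = 2(-3.8 - -1.9) = 2(-1.9) = -3.8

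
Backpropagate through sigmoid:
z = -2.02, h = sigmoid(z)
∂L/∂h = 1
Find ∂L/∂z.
∂L/∂z = 0.1034

σ(-2.02) = 0.1171
σ'(-2.02) = σ(-2.02)(1 - σ(-2.02)) = 0.1171 × 0.8829 = 0.1034
∂L/∂z = ∂L/∂h · σ'(z) = 1 × 0.1034 = 0.1034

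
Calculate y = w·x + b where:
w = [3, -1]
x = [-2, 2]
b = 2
y = -6

y = (3)(-2) + (-1)(2) + 2 = -6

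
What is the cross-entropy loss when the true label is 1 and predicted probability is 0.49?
L = 0.7133

L = -1·log(0.49) - 0·log(0.51) = -log(0.49) = 0.7133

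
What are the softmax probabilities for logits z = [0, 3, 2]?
p = [0.0351, 0.7054, 0.2595]

exp(z) = [1, 20.09, 7.389]
Sum = 28.47
p = [0.0351, 0.7054, 0.2595]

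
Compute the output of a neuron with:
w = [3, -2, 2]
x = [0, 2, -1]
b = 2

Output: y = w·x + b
y = -4

y = (3)(0) + (-2)(2) + (2)(-1) + 2 = -4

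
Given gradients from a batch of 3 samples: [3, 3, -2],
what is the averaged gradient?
Average gradient = 1.333

Average = (1/3)(3 + 3 + -2) = 4/3 = 1.333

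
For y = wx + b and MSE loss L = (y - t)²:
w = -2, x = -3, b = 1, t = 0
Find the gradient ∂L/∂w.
∂L/∂w = -42

y = wx + b = (-2)(-3) + 1 = 7
∂L/∂y = 2(y - t) = 2(7 - 0) = 14
∂y/∂w = x = -3
∂L/∂w = ∂L/∂y · ∂y/∂w = 14 × -3 = -42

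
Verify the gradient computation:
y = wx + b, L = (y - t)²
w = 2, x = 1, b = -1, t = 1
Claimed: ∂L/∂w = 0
Correct

y = (2)(1) + -1 = 1
∂L/∂y = 2(y - t) = 2(1 - 1) = 0
∂y/∂w = x = 1
∂L/∂w = 0 × 1 = 0

Claimed value: 0
Correct: The correct gradient is 0.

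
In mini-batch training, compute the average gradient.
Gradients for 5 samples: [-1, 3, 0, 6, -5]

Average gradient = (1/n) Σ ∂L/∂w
Average gradient = 0.6

Average = (1/5)(-1 + 3 + 0 + 6 + -5) = 3/5 = 0.6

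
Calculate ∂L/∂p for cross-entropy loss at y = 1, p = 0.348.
∂L/∂p = -2.874

∂L/∂p = -y/p + (1-y)/(1-p) = -1/0.348 + 0 = -2.874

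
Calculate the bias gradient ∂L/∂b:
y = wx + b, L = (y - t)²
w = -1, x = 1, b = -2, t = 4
∂L/∂b = -14

y = wx + b = (-1)(1) + -2 = -3
∂L/∂y = 2(y - t) = 2(-3 - 4) = -14
∂y/∂b = 1
∂L/∂b = ∂L/∂y · ∂y/∂b = -14 × 1 = -14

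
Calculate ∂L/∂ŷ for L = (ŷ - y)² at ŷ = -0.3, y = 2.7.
∂L/∂ŷ = -6.0

∂L/∂ŷ = 2(ŷ - y) = 2(-0.3 - 2.7) = 2(-3.0) = -6.0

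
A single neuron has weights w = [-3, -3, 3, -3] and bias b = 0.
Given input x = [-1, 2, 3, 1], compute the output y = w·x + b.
y = 3

y = (-3)(-1) + (-3)(2) + (3)(3) + (-3)(1) + 0 = 3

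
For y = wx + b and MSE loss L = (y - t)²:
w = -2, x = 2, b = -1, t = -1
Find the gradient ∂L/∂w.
∂L/∂w = -16

y = wx + b = (-2)(2) + -1 = -5
∂L/∂y = 2(y - t) = 2(-5 - -1) = -8
∂y/∂w = x = 2
∂L/∂w = ∂L/∂y · ∂y/∂w = -8 × 2 = -16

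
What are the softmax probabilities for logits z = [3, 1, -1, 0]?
p = [0.831, 0.1125, 0.0152, 0.0414]

exp(z) = [20.09, 2.718, 0.3679, 1]
Sum = 24.17
p = [0.831, 0.1125, 0.0152, 0.0414]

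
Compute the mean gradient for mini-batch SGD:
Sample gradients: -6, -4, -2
Average gradient = -4

Average = (1/3)(-6 + -4 + -2) = -12/3 = -4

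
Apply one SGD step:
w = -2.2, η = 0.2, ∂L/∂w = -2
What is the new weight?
w_new = -1.8

w_new = w - η·∂L/∂w = -2.2 - 0.2×(-2) = -2.2 - (-0.4) = -1.8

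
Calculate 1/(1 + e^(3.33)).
0.03456

sigmoid(-3.33) = 1/(1 + e^(3.33)) = 1/(1 + 27.94) = 0.03456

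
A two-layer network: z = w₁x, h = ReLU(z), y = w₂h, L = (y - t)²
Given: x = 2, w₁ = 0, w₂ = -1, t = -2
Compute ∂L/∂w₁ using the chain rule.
∂L/∂w₁ = 0

Forward pass:
z = w₁x = 0×2 = 0
h = ReLU(0) = 0
y = w₂h = -1×0 = 0

Backward pass:
∂L/∂y = 2(y - t) = 2(0 - -2) = 4
∂y/∂h = w₂ = -1
∂h/∂z = 0 (ReLU derivative)
∂z/∂w₁ = x = 2

∂L/∂w₁ = 4 × -1 × 0 × 2 = 0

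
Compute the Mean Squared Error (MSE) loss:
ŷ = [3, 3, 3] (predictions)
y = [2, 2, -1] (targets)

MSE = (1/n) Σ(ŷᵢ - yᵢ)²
MSE = 6

MSE = (1/3)((3-2)² + (3-2)² + (3--1)²) = (1/3)(1 + 1 + 16) = 6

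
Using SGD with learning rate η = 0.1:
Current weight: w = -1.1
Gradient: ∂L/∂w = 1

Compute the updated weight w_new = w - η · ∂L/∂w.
w_new = -1.2

w_new = w - η·∂L/∂w = -1.1 - 0.1×(1) = -1.1 - (0.1) = -1.2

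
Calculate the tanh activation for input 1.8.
0.9468

tanh(1.8) = (e^(1.8) - e^(-1.8))/(e^(1.8) + e^(-1.8)) = 0.9468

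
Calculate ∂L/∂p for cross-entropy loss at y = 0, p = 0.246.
∂L/∂p = 1.326

∂L/∂p = -y/p + (1-y)/(1-p) = 0 + 1/0.754 = 1.326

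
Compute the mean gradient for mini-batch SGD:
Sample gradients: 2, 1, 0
Average gradient = 1

Average = (1/3)(2 + 1 + 0) = 3/3 = 1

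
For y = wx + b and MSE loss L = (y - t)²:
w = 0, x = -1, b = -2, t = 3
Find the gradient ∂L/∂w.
∂L/∂w = 10

y = wx + b = (0)(-1) + -2 = -2
∂L/∂y = 2(y - t) = 2(-2 - 3) = -10
∂y/∂w = x = -1
∂L/∂w = ∂L/∂y · ∂y/∂w = -10 × -1 = 10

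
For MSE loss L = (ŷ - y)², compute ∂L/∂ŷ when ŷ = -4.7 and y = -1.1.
∂L/∂ŷ = -7.2

∂L/∂ŷ = 2(ŷ - y) = 2(-4.7 - -1.1) = 2(-3.6) = -7.2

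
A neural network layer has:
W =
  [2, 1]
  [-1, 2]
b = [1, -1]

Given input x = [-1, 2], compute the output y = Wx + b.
y = [1, 4]

Wx = [2×-1 + 1×2, -1×-1 + 2×2]
   = [0, 5]
y = Wx + b = [0 + 1, 5 + -1] = [1, 4]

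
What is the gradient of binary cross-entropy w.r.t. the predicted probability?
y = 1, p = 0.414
∂L/∂p = -2.415

∂L/∂p = -y/p + (1-y)/(1-p) = -1/0.414 + 0 = -2.415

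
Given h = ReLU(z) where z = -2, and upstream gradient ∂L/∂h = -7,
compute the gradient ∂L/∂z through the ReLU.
∂L/∂z = 0

h = ReLU(-2) = 0
Since z < 0: ∂h/∂z = 0
∂L/∂z = ∂L/∂h · ∂h/∂z = -7 × 0 = 0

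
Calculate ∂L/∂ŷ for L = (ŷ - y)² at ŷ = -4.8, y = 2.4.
∂L/∂ŷ = -14.4

∂L/∂ŷ = 2(ŷ - y) = 2(-4.8 - 2.4) = 2(-7.2) = -14.4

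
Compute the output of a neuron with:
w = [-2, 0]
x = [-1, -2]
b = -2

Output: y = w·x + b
y = 0

y = (-2)(-1) + (0)(-2) + -2 = 0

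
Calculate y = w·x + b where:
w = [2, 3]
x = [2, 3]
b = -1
y = 12

y = (2)(2) + (3)(3) + -1 = 12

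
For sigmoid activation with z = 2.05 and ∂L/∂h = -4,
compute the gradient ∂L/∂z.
∂L/∂z = -0.4042

σ(2.05) = 0.8859
σ'(2.05) = σ(2.05)(1 - σ(2.05)) = 0.8859 × 0.1141 = 0.101
∂L/∂z = ∂L/∂h · σ'(z) = -4 × 0.101 = -0.4042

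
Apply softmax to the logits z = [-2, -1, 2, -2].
p = [0.0169, 0.0458, 0.9205, 0.0169]

exp(z) = [0.1353, 0.3679, 7.389, 0.1353]
Sum = 8.028
p = [0.0169, 0.0458, 0.9205, 0.0169]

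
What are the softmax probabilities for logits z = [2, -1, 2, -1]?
p = [0.4763, 0.0237, 0.4763, 0.0237]

exp(z) = [7.389, 0.3679, 7.389, 0.3679]
Sum = 15.51
p = [0.4763, 0.0237, 0.4763, 0.0237]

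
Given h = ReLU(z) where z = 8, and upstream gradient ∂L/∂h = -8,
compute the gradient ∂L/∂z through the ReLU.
∂L/∂z = -8

h = ReLU(8) = 8
Since z > 0: ∂h/∂z = 1
∂L/∂z = ∂L/∂h · ∂h/∂z = -8 × 1 = -8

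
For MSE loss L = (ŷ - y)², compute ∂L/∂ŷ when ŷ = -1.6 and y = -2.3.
∂L/∂ŷ = 1.4

∂L/∂ŷ = 2(ŷ - y) = 2(-1.6 - -2.3) = 2(0.7) = 1.4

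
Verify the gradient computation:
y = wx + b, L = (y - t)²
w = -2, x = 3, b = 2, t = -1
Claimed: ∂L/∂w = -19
Incorrect

y = (-2)(3) + 2 = -4
∂L/∂y = 2(y - t) = 2(-4 - -1) = -6
∂y/∂w = x = 3
∂L/∂w = -6 × 3 = -18

Claimed value: -19
Incorrect: The correct gradient is -18.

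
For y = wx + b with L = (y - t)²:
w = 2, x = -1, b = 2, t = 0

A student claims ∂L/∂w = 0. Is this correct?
Correct

y = (2)(-1) + 2 = 0
∂L/∂y = 2(y - t) = 2(0 - 0) = 0
∂y/∂w = x = -1
∂L/∂w = 0 × -1 = 0

Claimed value: 0
Correct: The correct gradient is 0.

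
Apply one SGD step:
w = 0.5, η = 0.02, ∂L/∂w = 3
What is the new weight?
w_new = 0.44

w_new = w - η·∂L/∂w = 0.5 - 0.02×(3) = 0.5 - (0.06) = 0.44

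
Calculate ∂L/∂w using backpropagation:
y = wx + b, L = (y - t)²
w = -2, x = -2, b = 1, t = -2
∂L/∂w = -28

y = wx + b = (-2)(-2) + 1 = 5
∂L/∂y = 2(y - t) = 2(5 - -2) = 14
∂y/∂w = x = -2
∂L/∂w = ∂L/∂y · ∂y/∂w = 14 × -2 = -28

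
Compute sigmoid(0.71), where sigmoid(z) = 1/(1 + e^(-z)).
0.6704

sigmoid(0.71) = 1/(1 + e^(-0.71)) = 1/(1 + 0.4916) = 0.6704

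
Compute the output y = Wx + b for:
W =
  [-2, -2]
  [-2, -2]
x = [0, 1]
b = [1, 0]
y = [-1, -2]

Wx = [-2×0 + -2×1, -2×0 + -2×1]
   = [-2, -2]
y = Wx + b = [-2 + 1, -2 + 0] = [-1, -2]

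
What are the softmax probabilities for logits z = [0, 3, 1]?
p = [0.042, 0.8438, 0.1142]

exp(z) = [1, 20.09, 2.718]
Sum = 23.8
p = [0.042, 0.8438, 0.1142]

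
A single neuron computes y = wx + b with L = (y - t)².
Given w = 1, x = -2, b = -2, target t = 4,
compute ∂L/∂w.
∂L/∂w = 32

y = wx + b = (1)(-2) + -2 = -4
∂L/∂y = 2(y - t) = 2(-4 - 4) = -16
∂y/∂w = x = -2
∂L/∂w = ∂L/∂y · ∂y/∂w = -16 × -2 = 32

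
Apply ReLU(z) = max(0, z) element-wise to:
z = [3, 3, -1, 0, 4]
h = [3, 3, 0, 0, 4]

ReLU applied element-wise: max(0,3)=3, max(0,3)=3, max(0,-1)=0, max(0,0)=0, max(0,4)=4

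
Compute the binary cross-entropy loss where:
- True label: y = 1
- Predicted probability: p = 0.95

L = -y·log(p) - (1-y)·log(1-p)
L = 0.05129

L = -1·log(0.95) - 0·log(0.05) = -log(0.95) = 0.05129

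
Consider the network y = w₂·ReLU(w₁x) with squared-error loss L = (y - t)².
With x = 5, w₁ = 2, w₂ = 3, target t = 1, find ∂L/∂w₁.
∂L/∂w₁ = 870

Forward pass:
z = w₁x = 2×5 = 10
h = ReLU(10) = 10
y = w₂h = 3×10 = 30

Backward pass:
∂L/∂y = 2(y - t) = 2(30 - 1) = 58
∂y/∂h = w₂ = 3
∂h/∂z = 1 (ReLU derivative)
∂z/∂w₁ = x = 5

∂L/∂w₁ = 58 × 3 × 1 × 5 = 870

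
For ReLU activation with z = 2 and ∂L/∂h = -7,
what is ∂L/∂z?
∂L/∂z = -7

h = ReLU(2) = 2
Since z > 0: ∂h/∂z = 1
∂L/∂z = ∂L/∂h · ∂h/∂z = -7 × 1 = -7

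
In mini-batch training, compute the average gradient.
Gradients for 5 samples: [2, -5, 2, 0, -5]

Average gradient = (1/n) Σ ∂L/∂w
Average gradient = -1.2

Average = (1/5)(2 + -5 + 2 + 0 + -5) = -6/5 = -1.2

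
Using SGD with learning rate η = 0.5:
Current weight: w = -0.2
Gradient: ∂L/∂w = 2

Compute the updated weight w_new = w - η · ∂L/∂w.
w_new = -1.2

w_new = w - η·∂L/∂w = -0.2 - 0.5×(2) = -0.2 - (1) = -1.2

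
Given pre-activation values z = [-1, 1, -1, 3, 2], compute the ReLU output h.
h = [0, 1, 0, 3, 2]

ReLU applied element-wise: max(0,-1)=0, max(0,1)=1, max(0,-1)=0, max(0,3)=3, max(0,2)=2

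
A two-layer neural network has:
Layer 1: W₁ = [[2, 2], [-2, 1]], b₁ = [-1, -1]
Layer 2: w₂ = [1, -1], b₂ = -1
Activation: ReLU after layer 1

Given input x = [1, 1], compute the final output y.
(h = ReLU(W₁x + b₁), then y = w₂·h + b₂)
y = 2

Layer 1 pre-activation: z₁ = [3, -2]
After ReLU: h = [3, 0]
Layer 2 output: y = 1×3 + -1×0 + -1 = 2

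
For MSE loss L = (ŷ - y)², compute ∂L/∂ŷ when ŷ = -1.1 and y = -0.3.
∂L/∂ŷ = -1.6

∂L/∂ŷ = 2(ŷ - y) = 2(-1.1 - -0.3) = 2(-0.8) = -1.6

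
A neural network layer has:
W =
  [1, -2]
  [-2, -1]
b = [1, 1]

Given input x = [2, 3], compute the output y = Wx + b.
y = [-3, -6]

Wx = [1×2 + -2×3, -2×2 + -1×3]
   = [-4, -7]
y = Wx + b = [-4 + 1, -7 + 1] = [-3, -6]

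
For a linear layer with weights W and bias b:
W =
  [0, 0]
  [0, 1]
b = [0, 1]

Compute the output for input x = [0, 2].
y = [0, 3]

Wx = [0×0 + 0×2, 0×0 + 1×2]
   = [0, 2]
y = Wx + b = [0 + 0, 2 + 1] = [0, 3]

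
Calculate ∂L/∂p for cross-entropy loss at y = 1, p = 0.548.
∂L/∂p = -1.825

∂L/∂p = -y/p + (1-y)/(1-p) = -1/0.548 + 0 = -1.825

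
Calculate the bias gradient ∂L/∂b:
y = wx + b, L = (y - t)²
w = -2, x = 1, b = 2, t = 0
∂L/∂b = 0

y = wx + b = (-2)(1) + 2 = 0
∂L/∂y = 2(y - t) = 2(0 - 0) = 0
∂y/∂b = 1
∂L/∂b = ∂L/∂y · ∂y/∂b = 0 × 1 = 0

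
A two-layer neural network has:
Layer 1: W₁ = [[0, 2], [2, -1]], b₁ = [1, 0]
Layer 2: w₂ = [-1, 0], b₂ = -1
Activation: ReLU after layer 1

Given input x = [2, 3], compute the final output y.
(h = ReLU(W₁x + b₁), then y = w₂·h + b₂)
y = -8

Layer 1 pre-activation: z₁ = [7, 1]
After ReLU: h = [7, 1]
Layer 2 output: y = -1×7 + 0×1 + -1 = -8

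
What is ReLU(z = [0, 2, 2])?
h = [0, 2, 2]

ReLU applied element-wise: max(0,0)=0, max(0,2)=2, max(0,2)=2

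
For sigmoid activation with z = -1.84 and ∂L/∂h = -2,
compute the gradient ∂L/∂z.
∂L/∂z = -0.2365

σ(-1.84) = 0.1371
σ'(-1.84) = σ(-1.84)(1 - σ(-1.84)) = 0.1371 × 0.8629 = 0.1183
∂L/∂z = ∂L/∂h · σ'(z) = -2 × 0.1183 = -0.2365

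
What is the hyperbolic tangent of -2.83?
-0.9931

tanh(-2.83) = (e^(-2.83) - e^(2.83))/(e^(-2.83) + e^(2.83)) = -0.9931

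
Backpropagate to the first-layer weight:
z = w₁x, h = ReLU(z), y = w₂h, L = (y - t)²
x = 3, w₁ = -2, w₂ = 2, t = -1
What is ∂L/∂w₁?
∂L/∂w₁ = 0

Forward pass:
z = w₁x = -2×3 = -6
h = ReLU(-6) = 0
y = w₂h = 2×0 = 0

Backward pass:
∂L/∂y = 2(y - t) = 2(0 - -1) = 2
∂y/∂h = w₂ = 2
∂h/∂z = 0 (ReLU derivative)
∂z/∂w₁ = x = 3

∂L/∂w₁ = 2 × 2 × 0 × 3 = 0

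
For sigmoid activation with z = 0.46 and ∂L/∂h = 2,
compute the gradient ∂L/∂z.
∂L/∂z = 0.4745

σ(0.46) = 0.613
σ'(0.46) = σ(0.46)(1 - σ(0.46)) = 0.613 × 0.387 = 0.2372
∂L/∂z = ∂L/∂h · σ'(z) = 2 × 0.2372 = 0.4745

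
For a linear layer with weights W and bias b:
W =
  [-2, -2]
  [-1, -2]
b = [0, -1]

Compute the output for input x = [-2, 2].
y = [0, -3]

Wx = [-2×-2 + -2×2, -1×-2 + -2×2]
   = [0, -2]
y = Wx + b = [0 + 0, -2 + -1] = [0, -3]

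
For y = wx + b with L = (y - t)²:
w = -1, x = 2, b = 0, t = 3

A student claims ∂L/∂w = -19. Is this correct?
Incorrect

y = (-1)(2) + 0 = -2
∂L/∂y = 2(y - t) = 2(-2 - 3) = -10
∂y/∂w = x = 2
∂L/∂w = -10 × 2 = -20

Claimed value: -19
Incorrect: The correct gradient is -20.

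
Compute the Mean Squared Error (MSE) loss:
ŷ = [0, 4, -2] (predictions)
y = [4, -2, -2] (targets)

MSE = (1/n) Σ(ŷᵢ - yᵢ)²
MSE = 17.33

MSE = (1/3)((0-4)² + (4--2)² + (-2--2)²) = (1/3)(16 + 36 + 0) = 17.33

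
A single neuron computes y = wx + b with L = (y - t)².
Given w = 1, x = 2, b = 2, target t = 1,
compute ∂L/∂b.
∂L/∂b = 6

y = wx + b = (1)(2) + 2 = 4
∂L/∂y = 2(y - t) = 2(4 - 1) = 6
∂y/∂b = 1
∂L/∂b = ∂L/∂y · ∂y/∂b = 6 × 1 = 6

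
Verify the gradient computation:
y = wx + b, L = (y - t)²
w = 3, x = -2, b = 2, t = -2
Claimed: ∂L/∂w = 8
Correct

y = (3)(-2) + 2 = -4
∂L/∂y = 2(y - t) = 2(-4 - -2) = -4
∂y/∂w = x = -2
∂L/∂w = -4 × -2 = 8

Claimed value: 8
Correct: The correct gradient is 8.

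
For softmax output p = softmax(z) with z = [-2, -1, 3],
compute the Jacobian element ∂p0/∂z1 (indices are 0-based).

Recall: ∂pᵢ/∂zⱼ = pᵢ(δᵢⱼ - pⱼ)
∂p0/∂z1 = -0.0001175

p = softmax(z) = [0.006573, 0.01787, 0.9756]
p0 = 0.006573, p1 = 0.01787

∂p0/∂z1 = -p0 × p1 = -0.006573 × 0.01787 = -0.0001175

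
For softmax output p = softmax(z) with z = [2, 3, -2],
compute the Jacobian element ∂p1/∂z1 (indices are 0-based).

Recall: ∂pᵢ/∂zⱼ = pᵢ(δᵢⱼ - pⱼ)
∂p1/∂z1 = 0.1983

p = softmax(z) = [0.2676, 0.7275, 0.004902]
p1 = 0.7275

∂p1/∂z1 = p1(1 - p1) = 0.7275 × (1 - 0.7275) = 0.1983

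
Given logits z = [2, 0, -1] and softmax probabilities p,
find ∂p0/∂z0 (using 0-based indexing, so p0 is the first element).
∂p0/∂z0 = 0.1318

p = softmax(z) = [0.8438, 0.1142, 0.04201]
p0 = 0.8438

∂p0/∂z0 = p0(1 - p0) = 0.8438 × (1 - 0.8438) = 0.1318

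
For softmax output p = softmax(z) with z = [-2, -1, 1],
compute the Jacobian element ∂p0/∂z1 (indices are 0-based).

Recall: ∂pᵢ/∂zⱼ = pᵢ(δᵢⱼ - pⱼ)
∂p0/∂z1 = -0.004797

p = softmax(z) = [0.04201, 0.1142, 0.8438]
p0 = 0.04201, p1 = 0.1142

∂p0/∂z1 = -p0 × p1 = -0.04201 × 0.1142 = -0.004797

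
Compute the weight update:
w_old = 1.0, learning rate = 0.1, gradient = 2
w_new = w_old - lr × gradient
w_new = 0.8

w_new = w - η·∂L/∂w = 1.0 - 0.1×(2) = 1.0 - (0.2) = 0.8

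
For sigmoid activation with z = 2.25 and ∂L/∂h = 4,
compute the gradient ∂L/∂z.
∂L/∂z = 0.345

σ(2.25) = 0.9047
σ'(2.25) = σ(2.25)(1 - σ(2.25)) = 0.9047 × 0.09535 = 0.08626
∂L/∂z = ∂L/∂h · σ'(z) = 4 × 0.08626 = 0.345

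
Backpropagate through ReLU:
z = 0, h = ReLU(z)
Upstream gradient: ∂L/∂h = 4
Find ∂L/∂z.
∂L/∂z = 0

h = ReLU(0) = 0
At z = 0: ∂h/∂z = 0 (by convention)
∂L/∂z = ∂L/∂h · ∂h/∂z = 4 × 0 = 0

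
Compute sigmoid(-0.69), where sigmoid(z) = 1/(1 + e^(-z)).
0.334

sigmoid(-0.69) = 1/(1 + e^(0.69)) = 1/(1 + 1.994) = 0.334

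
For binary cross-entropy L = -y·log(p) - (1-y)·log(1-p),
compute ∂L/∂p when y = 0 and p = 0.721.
∂L/∂p = 3.584

∂L/∂p = -y/p + (1-y)/(1-p) = 0 + 1/0.279 = 3.584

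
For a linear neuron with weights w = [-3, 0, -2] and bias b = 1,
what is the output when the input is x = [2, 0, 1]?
y = -7

y = (-3)(2) + (0)(0) + (-2)(1) + 1 = -7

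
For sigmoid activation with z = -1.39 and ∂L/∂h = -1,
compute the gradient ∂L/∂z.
∂L/∂z = -0.1596

σ(-1.39) = 0.1994
σ'(-1.39) = σ(-1.39)(1 - σ(-1.39)) = 0.1994 × 0.8006 = 0.1596
∂L/∂z = ∂L/∂h · σ'(z) = -1 × 0.1596 = -0.1596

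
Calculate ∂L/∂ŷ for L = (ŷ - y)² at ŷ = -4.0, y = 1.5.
∂L/∂ŷ = -11.0

∂L/∂ŷ = 2(ŷ - y) = 2(-4.0 - 1.5) = 2(-5.5) = -11.0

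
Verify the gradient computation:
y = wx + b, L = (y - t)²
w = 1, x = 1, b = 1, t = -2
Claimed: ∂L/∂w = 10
Incorrect

y = (1)(1) + 1 = 2
∂L/∂y = 2(y - t) = 2(2 - -2) = 8
∂y/∂w = x = 1
∂L/∂w = 8 × 1 = 8

Claimed value: 10
Incorrect: The correct gradient is 8.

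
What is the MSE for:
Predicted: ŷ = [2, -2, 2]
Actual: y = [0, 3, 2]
MSE = 9.667

MSE = (1/3)((2-0)² + (-2-3)² + (2-2)²) = (1/3)(4 + 25 + 0) = 9.667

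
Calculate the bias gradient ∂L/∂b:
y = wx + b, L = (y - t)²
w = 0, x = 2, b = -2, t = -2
∂L/∂b = 0

y = wx + b = (0)(2) + -2 = -2
∂L/∂y = 2(y - t) = 2(-2 - -2) = 0
∂y/∂b = 1
∂L/∂b = ∂L/∂y · ∂y/∂b = 0 × 1 = 0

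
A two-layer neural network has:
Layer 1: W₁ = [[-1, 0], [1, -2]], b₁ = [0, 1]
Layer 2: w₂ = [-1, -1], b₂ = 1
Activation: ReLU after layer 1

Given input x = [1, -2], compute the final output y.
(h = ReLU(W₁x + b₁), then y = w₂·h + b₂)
y = -5

Layer 1 pre-activation: z₁ = [-1, 6]
After ReLU: h = [0, 6]
Layer 2 output: y = -1×0 + -1×6 + 1 = -5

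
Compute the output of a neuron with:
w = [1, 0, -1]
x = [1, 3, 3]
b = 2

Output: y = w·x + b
y = 0

y = (1)(1) + (0)(3) + (-1)(3) + 2 = 0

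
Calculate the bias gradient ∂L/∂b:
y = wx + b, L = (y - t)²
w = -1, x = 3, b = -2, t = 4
∂L/∂b = -18

y = wx + b = (-1)(3) + -2 = -5
∂L/∂y = 2(y - t) = 2(-5 - 4) = -18
∂y/∂b = 1
∂L/∂b = ∂L/∂y · ∂y/∂b = -18 × 1 = -18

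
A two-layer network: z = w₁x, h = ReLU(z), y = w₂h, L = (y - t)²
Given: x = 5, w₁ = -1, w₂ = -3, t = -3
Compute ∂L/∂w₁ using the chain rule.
∂L/∂w₁ = 0

Forward pass:
z = w₁x = -1×5 = -5
h = ReLU(-5) = 0
y = w₂h = -3×0 = 0

Backward pass:
∂L/∂y = 2(y - t) = 2(0 - -3) = 6
∂y/∂h = w₂ = -3
∂h/∂z = 0 (ReLU derivative)
∂z/∂w₁ = x = 5

∂L/∂w₁ = 6 × -3 × 0 × 5 = 0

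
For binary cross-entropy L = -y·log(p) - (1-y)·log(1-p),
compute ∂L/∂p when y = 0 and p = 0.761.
∂L/∂p = 4.184

∂L/∂p = -y/p + (1-y)/(1-p) = 0 + 1/0.239 = 4.184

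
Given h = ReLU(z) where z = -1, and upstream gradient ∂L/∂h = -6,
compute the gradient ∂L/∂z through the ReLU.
∂L/∂z = 0

h = ReLU(-1) = 0
Since z < 0: ∂h/∂z = 0
∂L/∂z = ∂L/∂h · ∂h/∂z = -6 × 0 = 0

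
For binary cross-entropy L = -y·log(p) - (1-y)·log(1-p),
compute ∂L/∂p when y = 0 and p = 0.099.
∂L/∂p = 1.11

∂L/∂p = -y/p + (1-y)/(1-p) = 0 + 1/0.901 = 1.11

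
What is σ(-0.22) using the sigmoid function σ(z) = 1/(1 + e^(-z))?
0.4452

sigmoid(-0.22) = 1/(1 + e^(0.22)) = 1/(1 + 1.246) = 0.4452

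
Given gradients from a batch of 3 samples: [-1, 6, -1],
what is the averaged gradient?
Average gradient = 1.333

Average = (1/3)(-1 + 6 + -1) = 4/3 = 1.333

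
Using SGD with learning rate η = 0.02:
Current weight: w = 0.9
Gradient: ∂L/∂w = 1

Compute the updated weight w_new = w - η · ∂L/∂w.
w_new = 0.88

w_new = w - η·∂L/∂w = 0.9 - 0.02×(1) = 0.9 - (0.02) = 0.88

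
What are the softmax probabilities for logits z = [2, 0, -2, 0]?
p = [0.7758, 0.105, 0.0142, 0.105]

exp(z) = [7.389, 1, 0.1353, 1]
Sum = 9.524
p = [0.7758, 0.105, 0.0142, 0.105]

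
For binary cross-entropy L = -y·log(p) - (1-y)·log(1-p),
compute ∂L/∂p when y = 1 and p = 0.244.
∂L/∂p = -4.098

∂L/∂p = -y/p + (1-y)/(1-p) = -1/0.244 + 0 = -4.098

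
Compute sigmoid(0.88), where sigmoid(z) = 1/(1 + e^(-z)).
0.7068

sigmoid(0.88) = 1/(1 + e^(-0.88)) = 1/(1 + 0.4148) = 0.7068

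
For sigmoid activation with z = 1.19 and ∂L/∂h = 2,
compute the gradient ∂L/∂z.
∂L/∂z = 0.3577

σ(1.19) = 0.7667
σ'(1.19) = σ(1.19)(1 - σ(1.19)) = 0.7667 × 0.2333 = 0.1788
∂L/∂z = ∂L/∂h · σ'(z) = 2 × 0.1788 = 0.3577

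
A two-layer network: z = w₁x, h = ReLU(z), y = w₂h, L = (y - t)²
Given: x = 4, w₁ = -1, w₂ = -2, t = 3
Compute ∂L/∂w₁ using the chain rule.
∂L/∂w₁ = 0

Forward pass:
z = w₁x = -1×4 = -4
h = ReLU(-4) = 0
y = w₂h = -2×0 = 0

Backward pass:
∂L/∂y = 2(y - t) = 2(0 - 3) = -6
∂y/∂h = w₂ = -2
∂h/∂z = 0 (ReLU derivative)
∂z/∂w₁ = x = 4

∂L/∂w₁ = -6 × -2 × 0 × 4 = 0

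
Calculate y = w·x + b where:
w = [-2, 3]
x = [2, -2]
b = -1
y = -11

y = (-2)(2) + (3)(-2) + -1 = -11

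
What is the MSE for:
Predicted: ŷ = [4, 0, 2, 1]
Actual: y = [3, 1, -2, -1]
MSE = 5.5

MSE = (1/4)((4-3)² + (0-1)² + (2--2)² + (1--1)²) = (1/4)(1 + 1 + 16 + 4) = 5.5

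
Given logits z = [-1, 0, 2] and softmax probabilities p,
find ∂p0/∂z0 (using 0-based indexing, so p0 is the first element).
∂p0/∂z0 = 0.04025

p = softmax(z) = [0.04201, 0.1142, 0.8438]
p0 = 0.04201

∂p0/∂z0 = p0(1 - p0) = 0.04201 × (1 - 0.04201) = 0.04025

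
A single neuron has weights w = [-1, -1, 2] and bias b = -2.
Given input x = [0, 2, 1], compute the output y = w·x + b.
y = -2

y = (-1)(0) + (-1)(2) + (2)(1) + -2 = -2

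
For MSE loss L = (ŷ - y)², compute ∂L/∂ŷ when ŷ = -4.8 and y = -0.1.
∂L/∂ŷ = -9.4

∂L/∂ŷ = 2(ŷ - y) = 2(-4.8 - -0.1) = 2(-4.7) = -9.4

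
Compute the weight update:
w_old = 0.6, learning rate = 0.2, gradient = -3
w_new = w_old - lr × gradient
w_new = 1.2

w_new = w - η·∂L/∂w = 0.6 - 0.2×(-3) = 0.6 - (-0.6) = 1.2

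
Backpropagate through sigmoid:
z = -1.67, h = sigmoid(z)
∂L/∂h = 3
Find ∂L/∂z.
∂L/∂z = 0.4

σ(-1.67) = 0.1584
σ'(-1.67) = σ(-1.67)(1 - σ(-1.67)) = 0.1584 × 0.8416 = 0.1333
∂L/∂z = ∂L/∂h · σ'(z) = 3 × 0.1333 = 0.4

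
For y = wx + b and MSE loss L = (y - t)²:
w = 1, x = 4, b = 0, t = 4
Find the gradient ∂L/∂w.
∂L/∂w = 0

y = wx + b = (1)(4) + 0 = 4
∂L/∂y = 2(y - t) = 2(4 - 4) = 0
∂y/∂w = x = 4
∂L/∂w = ∂L/∂y · ∂y/∂w = 0 × 4 = 0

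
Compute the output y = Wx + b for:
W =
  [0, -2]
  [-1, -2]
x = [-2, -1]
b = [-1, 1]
y = [1, 5]

Wx = [0×-2 + -2×-1, -1×-2 + -2×-1]
   = [2, 4]
y = Wx + b = [2 + -1, 4 + 1] = [1, 5]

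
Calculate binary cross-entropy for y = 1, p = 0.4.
L = 0.9163

L = -1·log(0.4) - 0·log(0.6) = -log(0.4) = 0.9163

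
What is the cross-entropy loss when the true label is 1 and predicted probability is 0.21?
L = 1.561

L = -1·log(0.21) - 0·log(0.79) = -log(0.21) = 1.561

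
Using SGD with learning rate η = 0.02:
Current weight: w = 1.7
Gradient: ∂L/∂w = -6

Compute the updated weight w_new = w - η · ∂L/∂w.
w_new = 1.82

w_new = w - η·∂L/∂w = 1.7 - 0.02×(-6) = 1.7 - (-0.12) = 1.82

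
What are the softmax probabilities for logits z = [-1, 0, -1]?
p = [0.2119, 0.5761, 0.2119]

exp(z) = [0.3679, 1, 0.3679]
Sum = 1.736
p = [0.2119, 0.5761, 0.2119]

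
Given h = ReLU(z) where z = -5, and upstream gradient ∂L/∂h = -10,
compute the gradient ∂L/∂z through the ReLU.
∂L/∂z = 0

h = ReLU(-5) = 0
Since z < 0: ∂h/∂z = 0
∂L/∂z = ∂L/∂h · ∂h/∂z = -10 × 0 = 0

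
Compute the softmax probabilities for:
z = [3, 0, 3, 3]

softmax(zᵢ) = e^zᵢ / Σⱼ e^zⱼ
p = [0.3279, 0.0163, 0.3279, 0.3279]

exp(z) = [20.09, 1, 20.09, 20.09]
Sum = 61.26
p = [0.3279, 0.0163, 0.3279, 0.3279]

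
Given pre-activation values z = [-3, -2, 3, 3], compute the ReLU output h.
h = [0, 0, 3, 3]

ReLU applied element-wise: max(0,-3)=0, max(0,-2)=0, max(0,3)=3, max(0,3)=3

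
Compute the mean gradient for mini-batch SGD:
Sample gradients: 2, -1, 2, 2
Average gradient = 1.25

Average = (1/4)(2 + -1 + 2 + 2) = 5/4 = 1.25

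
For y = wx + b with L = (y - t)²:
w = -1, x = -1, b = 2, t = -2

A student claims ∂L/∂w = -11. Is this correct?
Incorrect

y = (-1)(-1) + 2 = 3
∂L/∂y = 2(y - t) = 2(3 - -2) = 10
∂y/∂w = x = -1
∂L/∂w = 10 × -1 = -10

Claimed value: -11
Incorrect: The correct gradient is -10.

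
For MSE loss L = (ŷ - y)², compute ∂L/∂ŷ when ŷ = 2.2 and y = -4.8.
∂L/∂ŷ = 14.0

∂L/∂ŷ = 2(ŷ - y) = 2(2.2 - -4.8) = 2(7.0) = 14.0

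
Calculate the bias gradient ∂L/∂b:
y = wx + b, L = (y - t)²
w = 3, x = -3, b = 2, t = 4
∂L/∂b = -22

y = wx + b = (3)(-3) + 2 = -7
∂L/∂y = 2(y - t) = 2(-7 - 4) = -22
∂y/∂b = 1
∂L/∂b = ∂L/∂y · ∂y/∂b = -22 × 1 = -22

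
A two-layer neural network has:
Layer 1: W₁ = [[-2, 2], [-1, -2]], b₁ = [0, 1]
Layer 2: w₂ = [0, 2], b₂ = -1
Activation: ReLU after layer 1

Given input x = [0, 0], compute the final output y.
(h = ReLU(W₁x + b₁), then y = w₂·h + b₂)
y = 1

Layer 1 pre-activation: z₁ = [0, 1]
After ReLU: h = [0, 1]
Layer 2 output: y = 0×0 + 2×1 + -1 = 1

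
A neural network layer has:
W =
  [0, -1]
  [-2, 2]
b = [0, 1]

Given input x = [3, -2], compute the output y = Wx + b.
y = [2, -9]

Wx = [0×3 + -1×-2, -2×3 + 2×-2]
   = [2, -10]
y = Wx + b = [2 + 0, -10 + 1] = [2, -9]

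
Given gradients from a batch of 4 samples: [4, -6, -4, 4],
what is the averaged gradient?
Average gradient = -0.5

Average = (1/4)(4 + -6 + -4 + 4) = -2/4 = -0.5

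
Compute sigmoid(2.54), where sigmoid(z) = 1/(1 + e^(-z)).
0.9269

sigmoid(2.54) = 1/(1 + e^(-2.54)) = 1/(1 + 0.07887) = 0.9269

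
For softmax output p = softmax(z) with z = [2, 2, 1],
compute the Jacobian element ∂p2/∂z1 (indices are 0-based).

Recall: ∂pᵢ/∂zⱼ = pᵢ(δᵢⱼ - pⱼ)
∂p2/∂z1 = -0.06561

p = softmax(z) = [0.4223, 0.4223, 0.1554]
p2 = 0.1554, p1 = 0.4223

∂p2/∂z1 = -p2 × p1 = -0.1554 × 0.4223 = -0.06561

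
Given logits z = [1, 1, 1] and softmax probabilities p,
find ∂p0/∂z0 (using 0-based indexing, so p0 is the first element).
∂p0/∂z0 = 0.2222

p = softmax(z) = [0.3333, 0.3333, 0.3333]
p0 = 0.3333

∂p0/∂z0 = p0(1 - p0) = 0.3333 × (1 - 0.3333) = 0.2222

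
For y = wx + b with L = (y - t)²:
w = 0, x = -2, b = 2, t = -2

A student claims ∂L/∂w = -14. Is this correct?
Incorrect

y = (0)(-2) + 2 = 2
∂L/∂y = 2(y - t) = 2(2 - -2) = 8
∂y/∂w = x = -2
∂L/∂w = 8 × -2 = -16

Claimed value: -14
Incorrect: The correct gradient is -16.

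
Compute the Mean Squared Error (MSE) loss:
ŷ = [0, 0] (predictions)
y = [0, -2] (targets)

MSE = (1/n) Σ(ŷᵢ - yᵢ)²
MSE = 2

MSE = (1/2)((0-0)² + (0--2)²) = (1/2)(0 + 4) = 2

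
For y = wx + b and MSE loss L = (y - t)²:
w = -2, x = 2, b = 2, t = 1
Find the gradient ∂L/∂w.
∂L/∂w = -12

y = wx + b = (-2)(2) + 2 = -2
∂L/∂y = 2(y - t) = 2(-2 - 1) = -6
∂y/∂w = x = 2
∂L/∂w = ∂L/∂y · ∂y/∂w = -6 × 2 = -12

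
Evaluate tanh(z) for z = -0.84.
-0.6858

tanh(-0.84) = (e^(-0.84) - e^(0.84))/(e^(-0.84) + e^(0.84)) = -0.6858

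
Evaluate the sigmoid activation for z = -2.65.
0.06599

sigmoid(-2.65) = 1/(1 + e^(2.65)) = 1/(1 + 14.15) = 0.06599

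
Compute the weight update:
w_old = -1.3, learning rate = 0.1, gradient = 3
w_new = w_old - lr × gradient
w_new = -1.6

w_new = w - η·∂L/∂w = -1.3 - 0.1×(3) = -1.3 - (0.3) = -1.6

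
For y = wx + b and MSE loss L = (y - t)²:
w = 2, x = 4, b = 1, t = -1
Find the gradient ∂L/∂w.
∂L/∂w = 80

y = wx + b = (2)(4) + 1 = 9
∂L/∂y = 2(y - t) = 2(9 - -1) = 20
∂y/∂w = x = 4
∂L/∂w = ∂L/∂y · ∂y/∂w = 20 × 4 = 80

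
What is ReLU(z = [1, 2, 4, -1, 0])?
h = [1, 2, 4, 0, 0]

ReLU applied element-wise: max(0,1)=1, max(0,2)=2, max(0,4)=4, max(0,-1)=0, max(0,0)=0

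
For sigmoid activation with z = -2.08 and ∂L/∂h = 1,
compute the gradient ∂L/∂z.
∂L/∂z = 0.09872

σ(-2.08) = 0.1111
σ'(-2.08) = σ(-2.08)(1 - σ(-2.08)) = 0.1111 × 0.8889 = 0.09872
∂L/∂z = ∂L/∂h · σ'(z) = 1 × 0.09872 = 0.09872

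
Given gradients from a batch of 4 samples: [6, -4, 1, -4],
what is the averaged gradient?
Average gradient = -0.25

Average = (1/4)(6 + -4 + 1 + -4) = -1/4 = -0.25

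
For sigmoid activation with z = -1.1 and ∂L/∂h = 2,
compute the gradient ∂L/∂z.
∂L/∂z = 0.3747

σ(-1.1) = 0.2497
σ'(-1.1) = σ(-1.1)(1 - σ(-1.1)) = 0.2497 × 0.7503 = 0.1874
∂L/∂z = ∂L/∂h · σ'(z) = 2 × 0.1874 = 0.3747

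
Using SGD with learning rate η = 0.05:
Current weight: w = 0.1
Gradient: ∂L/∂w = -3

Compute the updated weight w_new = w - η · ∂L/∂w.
w_new = 0.25

w_new = w - η·∂L/∂w = 0.1 - 0.05×(-3) = 0.1 - (-0.15) = 0.25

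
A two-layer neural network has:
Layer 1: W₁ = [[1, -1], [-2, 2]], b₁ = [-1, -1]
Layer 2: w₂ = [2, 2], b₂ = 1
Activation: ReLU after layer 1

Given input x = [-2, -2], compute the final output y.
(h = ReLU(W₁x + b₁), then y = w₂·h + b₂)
y = 1

Layer 1 pre-activation: z₁ = [-1, -1]
After ReLU: h = [0, 0]
Layer 2 output: y = 2×0 + 2×0 + 1 = 1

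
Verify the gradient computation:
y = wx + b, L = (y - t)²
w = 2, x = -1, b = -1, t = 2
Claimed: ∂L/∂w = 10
Correct

y = (2)(-1) + -1 = -3
∂L/∂y = 2(y - t) = 2(-3 - 2) = -10
∂y/∂w = x = -1
∂L/∂w = -10 × -1 = 10

Claimed value: 10
Correct: The correct gradient is 10.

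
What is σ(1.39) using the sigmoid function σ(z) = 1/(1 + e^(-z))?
0.8006

sigmoid(1.39) = 1/(1 + e^(-1.39)) = 1/(1 + 0.2491) = 0.8006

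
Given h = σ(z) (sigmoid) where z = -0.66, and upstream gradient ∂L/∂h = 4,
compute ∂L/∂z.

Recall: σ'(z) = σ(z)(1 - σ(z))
∂L/∂z = 0.8985

σ(-0.66) = 0.3407
σ'(-0.66) = σ(-0.66)(1 - σ(-0.66)) = 0.3407 × 0.6593 = 0.2246
∂L/∂z = ∂L/∂h · σ'(z) = 4 × 0.2246 = 0.8985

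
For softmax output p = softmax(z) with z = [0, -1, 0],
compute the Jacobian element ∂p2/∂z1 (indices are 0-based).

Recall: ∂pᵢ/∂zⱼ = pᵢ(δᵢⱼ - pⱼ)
∂p2/∂z1 = -0.06561

p = softmax(z) = [0.4223, 0.1554, 0.4223]
p2 = 0.4223, p1 = 0.1554

∂p2/∂z1 = -p2 × p1 = -0.4223 × 0.1554 = -0.06561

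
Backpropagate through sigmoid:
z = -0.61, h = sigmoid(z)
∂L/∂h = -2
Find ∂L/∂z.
∂L/∂z = -0.4562

σ(-0.61) = 0.3521
σ'(-0.61) = σ(-0.61)(1 - σ(-0.61)) = 0.3521 × 0.6479 = 0.2281
∂L/∂z = ∂L/∂h · σ'(z) = -2 × 0.2281 = -0.4562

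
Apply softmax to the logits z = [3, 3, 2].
p = [0.4223, 0.4223, 0.1554]

exp(z) = [20.09, 20.09, 7.389]
Sum = 47.56
p = [0.4223, 0.4223, 0.1554]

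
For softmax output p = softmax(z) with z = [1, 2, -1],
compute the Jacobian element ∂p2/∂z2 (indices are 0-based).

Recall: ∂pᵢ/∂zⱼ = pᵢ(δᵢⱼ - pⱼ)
∂p2/∂z2 = 0.03389

p = softmax(z) = [0.2595, 0.7054, 0.03512]
p2 = 0.03512

∂p2/∂z2 = p2(1 - p2) = 0.03512 × (1 - 0.03512) = 0.03389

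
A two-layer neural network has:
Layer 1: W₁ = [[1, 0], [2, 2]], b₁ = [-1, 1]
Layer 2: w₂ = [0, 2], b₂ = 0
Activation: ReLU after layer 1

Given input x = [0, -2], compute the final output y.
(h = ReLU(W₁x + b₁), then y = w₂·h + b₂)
y = 0

Layer 1 pre-activation: z₁ = [-1, -3]
After ReLU: h = [0, 0]
Layer 2 output: y = 0×0 + 2×0 + 0 = 0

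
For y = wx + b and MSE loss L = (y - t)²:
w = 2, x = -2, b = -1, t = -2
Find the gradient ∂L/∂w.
∂L/∂w = 12

y = wx + b = (2)(-2) + -1 = -5
∂L/∂y = 2(y - t) = 2(-5 - -2) = -6
∂y/∂w = x = -2
∂L/∂w = ∂L/∂y · ∂y/∂w = -6 × -2 = 12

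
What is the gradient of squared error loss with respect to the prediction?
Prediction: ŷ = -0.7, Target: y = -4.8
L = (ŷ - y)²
∂L/∂ŷ = 8.2

∂L/∂ŷ = 2(ŷ - y) = 2(-0.7 - -4.8) = 2(4.1) = 8.2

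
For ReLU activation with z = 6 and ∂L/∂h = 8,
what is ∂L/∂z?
∂L/∂z = 8

h = ReLU(6) = 6
Since z > 0: ∂h/∂z = 1
∂L/∂z = ∂L/∂h · ∂h/∂z = 8 × 1 = 8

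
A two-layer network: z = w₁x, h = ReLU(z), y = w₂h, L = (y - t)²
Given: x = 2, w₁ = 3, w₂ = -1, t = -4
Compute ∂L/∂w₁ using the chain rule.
∂L/∂w₁ = 8

Forward pass:
z = w₁x = 3×2 = 6
h = ReLU(6) = 6
y = w₂h = -1×6 = -6

Backward pass:
∂L/∂y = 2(y - t) = 2(-6 - -4) = -4
∂y/∂h = w₂ = -1
∂h/∂z = 1 (ReLU derivative)
∂z/∂w₁ = x = 2

∂L/∂w₁ = -4 × -1 × 1 × 2 = 8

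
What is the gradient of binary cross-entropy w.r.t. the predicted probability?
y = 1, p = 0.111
∂L/∂p = -9.009

∂L/∂p = -y/p + (1-y)/(1-p) = -1/0.111 + 0 = -9.009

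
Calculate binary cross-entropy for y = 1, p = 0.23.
L = 1.47

L = -1·log(0.23) - 0·log(0.77) = -log(0.23) = 1.47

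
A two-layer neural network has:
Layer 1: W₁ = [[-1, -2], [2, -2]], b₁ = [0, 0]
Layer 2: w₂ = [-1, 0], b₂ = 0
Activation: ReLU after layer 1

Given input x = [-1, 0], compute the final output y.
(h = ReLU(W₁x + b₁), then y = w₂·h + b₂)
y = -1

Layer 1 pre-activation: z₁ = [1, -2]
After ReLU: h = [1, 0]
Layer 2 output: y = -1×1 + 0×0 + 0 = -1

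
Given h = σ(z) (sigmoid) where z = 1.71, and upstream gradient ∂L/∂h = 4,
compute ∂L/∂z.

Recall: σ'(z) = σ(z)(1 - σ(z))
∂L/∂z = 0.5188

σ(1.71) = 0.8468
σ'(1.71) = σ(1.71)(1 - σ(1.71)) = 0.8468 × 0.1532 = 0.1297
∂L/∂z = ∂L/∂h · σ'(z) = 4 × 0.1297 = 0.5188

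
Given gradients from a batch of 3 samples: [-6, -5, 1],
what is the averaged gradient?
Average gradient = -3.333

Average = (1/3)(-6 + -5 + 1) = -10/3 = -3.333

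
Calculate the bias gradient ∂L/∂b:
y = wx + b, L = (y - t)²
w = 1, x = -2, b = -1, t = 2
∂L/∂b = -10

y = wx + b = (1)(-2) + -1 = -3
∂L/∂y = 2(y - t) = 2(-3 - 2) = -10
∂y/∂b = 1
∂L/∂b = ∂L/∂y · ∂y/∂b = -10 × 1 = -10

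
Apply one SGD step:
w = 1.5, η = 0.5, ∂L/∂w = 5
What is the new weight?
w_new = -1

w_new = w - η·∂L/∂w = 1.5 - 0.5×(5) = 1.5 - (2.5) = -1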